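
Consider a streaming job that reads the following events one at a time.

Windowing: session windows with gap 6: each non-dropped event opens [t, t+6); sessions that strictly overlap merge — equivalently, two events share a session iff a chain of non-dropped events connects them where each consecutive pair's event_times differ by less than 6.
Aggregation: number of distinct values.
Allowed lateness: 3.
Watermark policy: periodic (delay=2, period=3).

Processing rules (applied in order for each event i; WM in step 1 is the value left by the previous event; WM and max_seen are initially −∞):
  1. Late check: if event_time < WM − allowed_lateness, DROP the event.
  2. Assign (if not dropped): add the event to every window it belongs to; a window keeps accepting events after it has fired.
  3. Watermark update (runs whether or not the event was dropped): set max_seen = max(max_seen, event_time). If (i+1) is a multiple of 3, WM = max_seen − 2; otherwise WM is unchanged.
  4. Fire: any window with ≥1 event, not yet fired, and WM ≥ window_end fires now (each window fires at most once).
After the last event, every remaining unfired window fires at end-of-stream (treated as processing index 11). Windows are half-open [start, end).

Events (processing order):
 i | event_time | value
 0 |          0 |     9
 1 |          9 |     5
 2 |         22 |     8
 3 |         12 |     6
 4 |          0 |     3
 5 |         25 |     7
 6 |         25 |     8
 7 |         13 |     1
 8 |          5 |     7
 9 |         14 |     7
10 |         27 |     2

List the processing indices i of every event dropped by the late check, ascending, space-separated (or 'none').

i=0 t=0 v=9: → [0,6); WM=−∞
i=1 t=9 v=5: → [9,15); WM=−∞
i=2 t=22 v=8: → [22,28); WM=20
i=3 t=12 v=6: DROP (t<20-3); WM=20
i=4 t=0 v=3: DROP (t<20-3); WM=20
i=5 t=25 v=7: → [22,31); WM=23
i=6 t=25 v=8: → [22,31); WM=23
i=7 t=13 v=1: DROP (t<23-3); WM=23
i=8 t=5 v=7: DROP (t<23-3); WM=23
i=9 t=14 v=7: DROP (t<23-3); WM=23
i=10 t=27 v=2: → [22,33); WM=23

3 4 7 8 9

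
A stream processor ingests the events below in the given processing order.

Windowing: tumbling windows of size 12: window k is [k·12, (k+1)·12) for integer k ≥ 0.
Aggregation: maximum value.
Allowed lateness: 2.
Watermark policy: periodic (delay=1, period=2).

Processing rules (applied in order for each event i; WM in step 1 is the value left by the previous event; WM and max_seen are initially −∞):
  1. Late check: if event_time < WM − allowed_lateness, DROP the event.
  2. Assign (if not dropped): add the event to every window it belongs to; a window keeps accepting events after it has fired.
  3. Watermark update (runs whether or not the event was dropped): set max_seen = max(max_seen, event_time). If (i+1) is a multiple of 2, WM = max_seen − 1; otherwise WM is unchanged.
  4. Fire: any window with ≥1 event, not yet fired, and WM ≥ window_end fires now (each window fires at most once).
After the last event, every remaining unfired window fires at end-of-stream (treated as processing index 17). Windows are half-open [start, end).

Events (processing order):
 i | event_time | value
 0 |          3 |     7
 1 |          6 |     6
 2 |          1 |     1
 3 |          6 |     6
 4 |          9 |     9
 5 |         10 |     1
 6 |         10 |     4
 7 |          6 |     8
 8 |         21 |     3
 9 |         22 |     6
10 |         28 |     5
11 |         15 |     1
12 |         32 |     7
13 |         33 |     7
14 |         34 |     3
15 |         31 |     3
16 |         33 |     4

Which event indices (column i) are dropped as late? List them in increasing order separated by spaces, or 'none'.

i=0 t=3 v=7: → [0,12); WM=−∞
i=1 t=6 v=6: → [0,12); WM=5
i=2 t=1 v=1: DROP (t<5-2); WM=5
i=3 t=6 v=6: → [0,12); WM=5
i=4 t=9 v=9: → [0,12); WM=5
i=5 t=10 v=1: → [0,12); WM=9
i=6 t=10 v=4: → [0,12); WM=9
i=7 t=6 v=8: DROP (t<9-2); WM=9
i=8 t=21 v=3: → [12,24); WM=9
i=9 t=22 v=6: → [12,24); WM=21; [0,12) fires=9
i=10 t=28 v=5: → [24,36); WM=21
i=11 t=15 v=1: DROP (t<21-2); WM=27; [12,24) fires=6
i=12 t=32 v=7: → [24,36); WM=27
i=13 t=33 v=7: → [24,36); WM=32
i=14 t=34 v=3: → [24,36); WM=32
i=15 t=31 v=3: → [24,36); WM=33
i=16 t=33 v=4: → [24,36); WM=33

2 7 11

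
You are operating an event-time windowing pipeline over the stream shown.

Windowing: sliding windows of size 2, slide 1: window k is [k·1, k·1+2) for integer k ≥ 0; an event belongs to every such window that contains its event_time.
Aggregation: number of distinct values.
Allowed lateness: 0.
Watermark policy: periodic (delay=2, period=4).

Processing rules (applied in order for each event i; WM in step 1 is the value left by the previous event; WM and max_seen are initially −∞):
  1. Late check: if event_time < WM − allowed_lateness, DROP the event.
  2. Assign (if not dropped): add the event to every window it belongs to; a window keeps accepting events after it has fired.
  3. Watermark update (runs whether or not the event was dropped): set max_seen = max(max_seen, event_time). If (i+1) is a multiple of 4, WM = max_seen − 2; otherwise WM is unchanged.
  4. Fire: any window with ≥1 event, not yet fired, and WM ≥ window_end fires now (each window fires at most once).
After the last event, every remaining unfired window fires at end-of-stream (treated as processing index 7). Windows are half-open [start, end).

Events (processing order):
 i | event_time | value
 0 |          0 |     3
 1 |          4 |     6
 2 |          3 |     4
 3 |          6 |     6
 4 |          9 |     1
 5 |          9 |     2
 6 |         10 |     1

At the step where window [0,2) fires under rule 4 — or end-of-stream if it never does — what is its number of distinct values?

1

i=0 t=0 v=3: → [0,2); WM=−∞
i=1 t=4 v=6: → [4,6),[3,5); WM=−∞
i=2 t=3 v=4: → [3,5),[2,4); WM=−∞
i=3 t=6 v=6: → [6,8),[5,7); WM=4; [0,2) fires=1 [2,4) fires=1
i=4 t=9 v=1: → [9,11),[8,10); WM=4
i=5 t=9 v=2: → [9,11),[8,10); WM=4
i=6 t=10 v=1: → [10,12),[9,11); WM=4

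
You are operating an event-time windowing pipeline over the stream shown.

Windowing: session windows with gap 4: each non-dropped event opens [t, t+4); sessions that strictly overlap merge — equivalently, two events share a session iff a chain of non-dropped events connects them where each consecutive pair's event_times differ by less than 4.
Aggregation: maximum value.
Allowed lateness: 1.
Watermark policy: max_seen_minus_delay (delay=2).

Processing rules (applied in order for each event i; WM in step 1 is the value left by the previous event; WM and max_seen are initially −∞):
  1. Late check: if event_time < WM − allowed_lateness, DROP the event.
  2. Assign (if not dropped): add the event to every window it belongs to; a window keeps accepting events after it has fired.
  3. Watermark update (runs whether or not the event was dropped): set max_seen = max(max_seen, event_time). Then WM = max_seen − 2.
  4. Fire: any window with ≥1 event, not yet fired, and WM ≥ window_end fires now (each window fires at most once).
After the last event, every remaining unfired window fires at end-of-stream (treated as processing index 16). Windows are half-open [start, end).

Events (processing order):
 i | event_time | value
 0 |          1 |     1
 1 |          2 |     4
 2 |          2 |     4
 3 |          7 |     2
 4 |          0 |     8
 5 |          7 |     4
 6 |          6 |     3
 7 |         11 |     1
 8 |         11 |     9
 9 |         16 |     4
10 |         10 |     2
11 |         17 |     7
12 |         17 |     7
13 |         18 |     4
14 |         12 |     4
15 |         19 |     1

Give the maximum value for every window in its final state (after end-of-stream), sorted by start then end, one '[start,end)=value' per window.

[1,6)=4 [6,11)=4 [11,15)=9 [16,23)=7

i=0 t=1 v=1: → [1,5); WM=-1
i=1 t=2 v=4: → [1,6); WM=0
i=2 t=2 v=4: → [1,6); WM=0
i=3 t=7 v=2: → [7,11); WM=5
i=4 t=0 v=8: DROP (t<5-1); WM=5
i=5 t=7 v=4: → [7,11); WM=5
i=6 t=6 v=3: → [6,11); WM=5
i=7 t=11 v=1: → [11,15); WM=9
i=8 t=11 v=9: → [11,15); WM=9
i=9 t=16 v=4: → [16,20); WM=14
i=10 t=10 v=2: DROP (t<14-1); WM=14
i=11 t=17 v=7: → [16,21); WM=15
i=12 t=17 v=7: → [16,21); WM=15
i=13 t=18 v=4: → [16,22); WM=16
i=14 t=12 v=4: DROP (t<16-1); WM=16
i=15 t=19 v=1: → [16,23); WM=17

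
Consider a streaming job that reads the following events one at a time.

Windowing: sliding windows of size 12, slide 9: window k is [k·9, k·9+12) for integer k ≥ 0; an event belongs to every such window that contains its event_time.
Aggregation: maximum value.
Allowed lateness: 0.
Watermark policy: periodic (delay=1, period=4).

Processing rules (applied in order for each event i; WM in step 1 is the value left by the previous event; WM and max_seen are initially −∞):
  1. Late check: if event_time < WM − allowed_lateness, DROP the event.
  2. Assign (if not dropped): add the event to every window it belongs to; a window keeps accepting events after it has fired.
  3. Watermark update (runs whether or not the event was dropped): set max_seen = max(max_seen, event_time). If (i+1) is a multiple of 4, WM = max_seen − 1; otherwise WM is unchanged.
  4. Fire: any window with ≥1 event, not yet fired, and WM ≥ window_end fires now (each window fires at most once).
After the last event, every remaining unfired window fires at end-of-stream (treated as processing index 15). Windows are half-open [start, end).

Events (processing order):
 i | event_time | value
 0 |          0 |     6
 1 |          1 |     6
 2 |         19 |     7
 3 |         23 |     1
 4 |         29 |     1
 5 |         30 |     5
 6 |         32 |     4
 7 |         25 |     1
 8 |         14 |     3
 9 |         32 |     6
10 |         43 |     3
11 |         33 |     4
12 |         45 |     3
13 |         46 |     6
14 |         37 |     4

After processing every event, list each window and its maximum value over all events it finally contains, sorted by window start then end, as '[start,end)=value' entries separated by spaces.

i=0 t=0 v=6: → [0,12); WM=−∞
i=1 t=1 v=6: → [0,12); WM=−∞
i=2 t=19 v=7: → [18,30),[9,21); WM=−∞
i=3 t=23 v=1: → [18,30); WM=22; [0,12) fires=6 [9,21) fires=7
i=4 t=29 v=1: → [27,39),[18,30); WM=22
i=5 t=30 v=5: → [27,39); WM=22
i=6 t=32 v=4: → [27,39); WM=22
i=7 t=25 v=1: → [18,30); WM=31; [18,30) fires=7
i=8 t=14 v=3: DROP (t<31-0); WM=31
i=9 t=32 v=6: → [27,39); WM=31
i=10 t=43 v=3: → [36,48); WM=31
i=11 t=33 v=4: → [27,39); WM=42; [27,39) fires=6
i=12 t=45 v=3: → [45,57),[36,48); WM=42
i=13 t=46 v=6: → [45,57),[36,48); WM=42
i=14 t=37 v=4: DROP (t<42-0); WM=42

[0,12)=6 [9,21)=7 [18,30)=7 [27,39)=6 [36,48)=6 [45,57)=6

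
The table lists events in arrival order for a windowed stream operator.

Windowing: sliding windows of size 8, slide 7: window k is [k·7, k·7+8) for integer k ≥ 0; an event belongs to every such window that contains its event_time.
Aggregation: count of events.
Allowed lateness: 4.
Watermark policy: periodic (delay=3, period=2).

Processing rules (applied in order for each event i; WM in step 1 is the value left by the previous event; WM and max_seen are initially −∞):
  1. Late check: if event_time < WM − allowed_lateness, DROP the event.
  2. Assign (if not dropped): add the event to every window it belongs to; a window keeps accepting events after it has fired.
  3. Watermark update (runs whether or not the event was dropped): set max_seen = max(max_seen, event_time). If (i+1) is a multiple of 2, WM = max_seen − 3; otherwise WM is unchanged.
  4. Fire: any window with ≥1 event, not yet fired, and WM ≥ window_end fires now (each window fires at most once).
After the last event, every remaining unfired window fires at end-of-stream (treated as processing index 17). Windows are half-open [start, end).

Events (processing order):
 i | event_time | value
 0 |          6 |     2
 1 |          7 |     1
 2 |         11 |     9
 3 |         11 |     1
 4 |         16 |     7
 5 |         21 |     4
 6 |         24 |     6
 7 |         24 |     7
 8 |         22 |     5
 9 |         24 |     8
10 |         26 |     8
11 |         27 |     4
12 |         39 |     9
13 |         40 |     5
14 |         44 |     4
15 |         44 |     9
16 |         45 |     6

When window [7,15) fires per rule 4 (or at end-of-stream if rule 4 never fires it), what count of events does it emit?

i=0 t=6 v=2: → [0,8); WM=−∞
i=1 t=7 v=1: → [7,15),[0,8); WM=4
i=2 t=11 v=9: → [7,15); WM=4
i=3 t=11 v=1: → [7,15); WM=8; [0,8) fires=2
i=4 t=16 v=7: → [14,22); WM=8
i=5 t=21 v=4: → [21,29),[14,22); WM=18; [7,15) fires=3
i=6 t=24 v=6: → [21,29); WM=18
i=7 t=24 v=7: → [21,29); WM=21
i=8 t=22 v=5: → [21,29); WM=21
i=9 t=24 v=8: → [21,29); WM=21
i=10 t=26 v=8: → [21,29); WM=21
i=11 t=27 v=4: → [21,29); WM=24; [14,22) fires=2
i=12 t=39 v=9: → [35,43); WM=24
i=13 t=40 v=5: → [35,43); WM=37; [21,29) fires=7
i=14 t=44 v=4: → [42,50); WM=37
i=15 t=44 v=9: → [42,50); WM=41
i=16 t=45 v=6: → [42,50); WM=41

3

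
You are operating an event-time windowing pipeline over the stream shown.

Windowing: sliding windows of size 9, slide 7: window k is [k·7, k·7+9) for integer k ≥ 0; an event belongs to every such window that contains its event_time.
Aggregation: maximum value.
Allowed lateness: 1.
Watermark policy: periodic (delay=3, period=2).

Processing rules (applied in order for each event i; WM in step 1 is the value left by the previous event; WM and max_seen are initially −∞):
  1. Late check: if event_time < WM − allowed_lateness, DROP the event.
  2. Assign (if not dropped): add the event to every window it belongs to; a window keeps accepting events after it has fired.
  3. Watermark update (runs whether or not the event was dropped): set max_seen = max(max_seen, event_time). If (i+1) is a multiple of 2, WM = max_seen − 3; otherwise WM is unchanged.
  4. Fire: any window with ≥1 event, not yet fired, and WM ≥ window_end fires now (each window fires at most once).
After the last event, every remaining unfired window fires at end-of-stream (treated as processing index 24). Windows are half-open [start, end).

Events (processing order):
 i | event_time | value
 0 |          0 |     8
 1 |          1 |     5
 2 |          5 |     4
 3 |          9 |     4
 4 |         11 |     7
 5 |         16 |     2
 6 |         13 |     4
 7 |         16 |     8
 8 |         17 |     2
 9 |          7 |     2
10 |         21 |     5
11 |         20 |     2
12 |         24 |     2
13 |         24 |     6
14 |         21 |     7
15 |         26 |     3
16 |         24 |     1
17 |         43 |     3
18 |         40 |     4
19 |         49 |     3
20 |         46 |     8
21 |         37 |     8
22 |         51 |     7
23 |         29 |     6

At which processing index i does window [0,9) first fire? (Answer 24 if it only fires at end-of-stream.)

5

i=0 t=0 v=8: → [0,9); WM=−∞
i=1 t=1 v=5: → [0,9); WM=-2
i=2 t=5 v=4: → [0,9); WM=-2
i=3 t=9 v=4: → [7,16); WM=6
i=4 t=11 v=7: → [7,16); WM=6
i=5 t=16 v=2: → [14,23); WM=13; [0,9) fires=8
i=6 t=13 v=4: → [7,16); WM=13
i=7 t=16 v=8: → [14,23); WM=13
i=8 t=17 v=2: → [14,23); WM=13
i=9 t=7 v=2: DROP (t<13-1); WM=14
i=10 t=21 v=5: → [21,30),[14,23); WM=14
i=11 t=20 v=2: → [14,23); WM=18; [7,16) fires=7
i=12 t=24 v=2: → [21,30); WM=18
i=13 t=24 v=6: → [21,30); WM=21
i=14 t=21 v=7: → [21,30),[14,23); WM=21
i=15 t=26 v=3: → [21,30); WM=23; [14,23) fires=8
i=16 t=24 v=1: → [21,30); WM=23
i=17 t=43 v=3: → [42,51),[35,44); WM=40; [21,30) fires=7
i=18 t=40 v=4: → [35,44); WM=40
i=19 t=49 v=3: → [49,58),[42,51); WM=46; [35,44) fires=4
i=20 t=46 v=8: → [42,51); WM=46
i=21 t=37 v=8: DROP (t<46-1); WM=46
i=22 t=51 v=7: → [49,58); WM=46
i=23 t=29 v=6: DROP (t<46-1); WM=48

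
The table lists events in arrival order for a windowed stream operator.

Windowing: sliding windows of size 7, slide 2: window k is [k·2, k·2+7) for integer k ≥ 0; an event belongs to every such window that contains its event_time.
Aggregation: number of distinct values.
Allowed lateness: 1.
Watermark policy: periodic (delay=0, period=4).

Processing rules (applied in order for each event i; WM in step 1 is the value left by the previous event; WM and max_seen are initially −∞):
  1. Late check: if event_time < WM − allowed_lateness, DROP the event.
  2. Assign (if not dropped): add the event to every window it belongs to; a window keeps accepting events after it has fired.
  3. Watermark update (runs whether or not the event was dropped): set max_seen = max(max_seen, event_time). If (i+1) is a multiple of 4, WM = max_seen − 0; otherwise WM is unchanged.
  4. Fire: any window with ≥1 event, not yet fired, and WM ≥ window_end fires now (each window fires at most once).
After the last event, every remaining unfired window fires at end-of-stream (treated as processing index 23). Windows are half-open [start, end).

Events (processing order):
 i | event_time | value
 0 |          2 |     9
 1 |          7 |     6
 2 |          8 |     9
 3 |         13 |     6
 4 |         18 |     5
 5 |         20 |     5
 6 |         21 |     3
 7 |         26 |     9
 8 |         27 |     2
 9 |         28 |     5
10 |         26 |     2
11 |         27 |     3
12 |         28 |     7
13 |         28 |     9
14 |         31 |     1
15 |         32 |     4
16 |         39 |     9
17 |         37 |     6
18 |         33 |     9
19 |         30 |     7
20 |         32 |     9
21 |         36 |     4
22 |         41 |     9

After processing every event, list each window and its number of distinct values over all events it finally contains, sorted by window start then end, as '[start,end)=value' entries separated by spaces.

i=0 t=2 v=9: → [2,9),[0,7); WM=−∞
i=1 t=7 v=6: → [6,13),[4,11),[2,9); WM=−∞
i=2 t=8 v=9: → [8,15),[6,13),[4,11),[2,9); WM=−∞
i=3 t=13 v=6: → [12,19),[10,17),[8,15); WM=13; [0,7) fires=1 [2,9) fires=2 [4,11) fires=2 [6,13) fires=2
i=4 t=18 v=5: → [18,25),[16,23),[14,21),[12,19); WM=13
i=5 t=20 v=5: → [20,27),[18,25),[16,23),[14,21); WM=13
i=6 t=21 v=3: → [20,27),[18,25),[16,23); WM=13
i=7 t=26 v=9: → [26,33),[24,31),[22,29),[20,27); WM=26; [8,15) fires=2 [10,17) fires=1 [12,19) fires=2 [14,21) fires=1 [16,23) fires=2 [18,25) fires=2
i=8 t=27 v=2: → [26,33),[24,31),[22,29); WM=26
i=9 t=28 v=5: → [28,35),[26,33),[24,31),[22,29); WM=26
i=10 t=26 v=2: → [26,33),[24,31),[22,29),[20,27); WM=26
i=11 t=27 v=3: → [26,33),[24,31),[22,29); WM=28; [20,27) fires=4
i=12 t=28 v=7: → [28,35),[26,33),[24,31),[22,29); WM=28
i=13 t=28 v=9: → [28,35),[26,33),[24,31),[22,29); WM=28
i=14 t=31 v=1: → [30,37),[28,35),[26,33); WM=28
i=15 t=32 v=4: → [32,39),[30,37),[28,35),[26,33); WM=32; [22,29) fires=5 [24,31) fires=5
i=16 t=39 v=9: → [38,45),[36,43),[34,41); WM=32
i=17 t=37 v=6: → [36,43),[34,41),[32,39); WM=32
i=18 t=33 v=9: → [32,39),[30,37),[28,35); WM=32
i=19 t=30 v=7: DROP (t<32-1); WM=39; [26,33) fires=7 [28,35) fires=5 [30,37) fires=3 [32,39) fires=3
i=20 t=32 v=9: DROP (t<39-1); WM=39
i=21 t=36 v=4: DROP (t<39-1); WM=39
i=22 t=41 v=9: → [40,47),[38,45),[36,43); WM=39

[0,7)=1 [2,9)=2 [4,11)=2 [6,13)=2 [8,15)=2 [10,17)=1 [12,19)=2 [14,21)=1 [16,23)=2 [18,25)=2 [20,27)=4 [22,29)=5 [24,31)=5 [26,33)=7 [28,35)=5 [30,37)=3 [32,39)=3 [34,41)=2 [36,43)=2 [38,45)=1 [40,47)=1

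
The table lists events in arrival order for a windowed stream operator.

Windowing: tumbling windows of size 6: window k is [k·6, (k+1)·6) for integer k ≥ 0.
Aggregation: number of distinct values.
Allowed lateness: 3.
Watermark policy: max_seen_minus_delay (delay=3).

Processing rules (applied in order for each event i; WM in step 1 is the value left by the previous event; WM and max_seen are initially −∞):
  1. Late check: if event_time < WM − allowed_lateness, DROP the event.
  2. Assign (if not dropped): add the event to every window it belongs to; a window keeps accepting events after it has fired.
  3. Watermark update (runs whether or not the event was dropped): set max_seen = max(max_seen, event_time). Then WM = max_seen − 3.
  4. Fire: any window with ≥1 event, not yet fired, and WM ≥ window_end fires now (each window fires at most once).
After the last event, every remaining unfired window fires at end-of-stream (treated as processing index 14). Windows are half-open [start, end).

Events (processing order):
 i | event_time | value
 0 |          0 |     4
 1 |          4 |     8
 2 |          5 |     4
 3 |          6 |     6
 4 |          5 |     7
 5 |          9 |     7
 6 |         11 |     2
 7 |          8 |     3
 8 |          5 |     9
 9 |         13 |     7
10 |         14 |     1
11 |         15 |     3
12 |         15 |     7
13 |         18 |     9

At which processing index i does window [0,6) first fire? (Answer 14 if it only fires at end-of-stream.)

i=0 t=0 v=4: → [0,6); WM=-3
i=1 t=4 v=8: → [0,6); WM=1
i=2 t=5 v=4: → [0,6); WM=2
i=3 t=6 v=6: → [6,12); WM=3
i=4 t=5 v=7: → [0,6); WM=3
i=5 t=9 v=7: → [6,12); WM=6; [0,6) fires=3
i=6 t=11 v=2: → [6,12); WM=8
i=7 t=8 v=3: → [6,12); WM=8
i=8 t=5 v=9: → [0,6); WM=8
i=9 t=13 v=7: → [12,18); WM=10
i=10 t=14 v=1: → [12,18); WM=11
i=11 t=15 v=3: → [12,18); WM=12; [6,12) fires=4
i=12 t=15 v=7: → [12,18); WM=12
i=13 t=18 v=9: → [18,24); WM=15

5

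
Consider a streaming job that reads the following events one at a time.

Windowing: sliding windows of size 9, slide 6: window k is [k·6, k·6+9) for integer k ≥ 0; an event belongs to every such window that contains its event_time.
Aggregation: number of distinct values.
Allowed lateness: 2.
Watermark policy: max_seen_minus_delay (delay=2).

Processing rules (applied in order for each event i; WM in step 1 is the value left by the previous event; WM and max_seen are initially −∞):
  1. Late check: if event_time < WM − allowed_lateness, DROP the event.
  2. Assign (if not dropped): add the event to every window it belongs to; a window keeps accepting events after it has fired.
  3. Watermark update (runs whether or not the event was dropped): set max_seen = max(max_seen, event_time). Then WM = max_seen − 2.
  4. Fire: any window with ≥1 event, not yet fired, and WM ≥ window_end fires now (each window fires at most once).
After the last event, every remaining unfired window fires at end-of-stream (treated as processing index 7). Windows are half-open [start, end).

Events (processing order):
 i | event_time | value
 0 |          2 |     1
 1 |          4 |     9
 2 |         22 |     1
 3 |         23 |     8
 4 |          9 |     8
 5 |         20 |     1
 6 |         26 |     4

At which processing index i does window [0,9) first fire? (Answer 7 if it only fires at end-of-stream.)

i=0 t=2 v=1: → [0,9); WM=0
i=1 t=4 v=9: → [0,9); WM=2
i=2 t=22 v=1: → [18,27); WM=20; [0,9) fires=2
i=3 t=23 v=8: → [18,27); WM=21
i=4 t=9 v=8: DROP (t<21-2); WM=21
i=5 t=20 v=1: → [18,27),[12,21); WM=21; [12,21) fires=1
i=6 t=26 v=4: → [24,33),[18,27); WM=24

2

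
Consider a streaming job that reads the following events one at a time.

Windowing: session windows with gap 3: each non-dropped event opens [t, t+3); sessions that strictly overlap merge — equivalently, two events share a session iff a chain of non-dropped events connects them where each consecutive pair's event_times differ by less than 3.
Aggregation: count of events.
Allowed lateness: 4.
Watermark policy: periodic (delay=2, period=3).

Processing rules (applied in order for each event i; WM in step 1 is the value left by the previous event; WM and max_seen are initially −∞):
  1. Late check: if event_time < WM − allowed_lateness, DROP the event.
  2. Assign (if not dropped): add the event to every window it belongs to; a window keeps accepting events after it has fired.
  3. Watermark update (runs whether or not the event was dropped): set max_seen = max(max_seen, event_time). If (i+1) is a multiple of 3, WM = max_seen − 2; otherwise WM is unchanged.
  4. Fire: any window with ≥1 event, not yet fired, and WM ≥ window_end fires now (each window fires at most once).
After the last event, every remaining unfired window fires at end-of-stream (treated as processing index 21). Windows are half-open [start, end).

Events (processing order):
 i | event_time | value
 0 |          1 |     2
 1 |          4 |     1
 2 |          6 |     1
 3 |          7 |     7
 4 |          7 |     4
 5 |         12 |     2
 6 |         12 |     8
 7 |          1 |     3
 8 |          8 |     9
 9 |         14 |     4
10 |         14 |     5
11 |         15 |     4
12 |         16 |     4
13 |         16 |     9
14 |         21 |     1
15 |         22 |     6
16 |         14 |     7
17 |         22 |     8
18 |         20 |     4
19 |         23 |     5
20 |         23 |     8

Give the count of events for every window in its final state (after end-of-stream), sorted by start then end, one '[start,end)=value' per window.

[1,4)=1 [4,11)=5 [12,19)=7 [20,26)=6

i=0 t=1 v=2: → [1,4); WM=−∞
i=1 t=4 v=1: → [4,7); WM=−∞
i=2 t=6 v=1: → [4,9); WM=4
i=3 t=7 v=7: → [4,10); WM=4
i=4 t=7 v=4: → [4,10); WM=4
i=5 t=12 v=2: → [12,15); WM=10
i=6 t=12 v=8: → [12,15); WM=10
i=7 t=1 v=3: DROP (t<10-4); WM=10
i=8 t=8 v=9: → [4,11); WM=10
i=9 t=14 v=4: → [12,17); WM=10
i=10 t=14 v=5: → [12,17); WM=10
i=11 t=15 v=4: → [12,18); WM=13
i=12 t=16 v=4: → [12,19); WM=13
i=13 t=16 v=9: → [12,19); WM=13
i=14 t=21 v=1: → [21,24); WM=19
i=15 t=22 v=6: → [21,25); WM=19
i=16 t=14 v=7: DROP (t<19-4); WM=19
i=17 t=22 v=8: → [21,25); WM=20
i=18 t=20 v=4: → [20,25); WM=20
i=19 t=23 v=5: → [20,26); WM=20
i=20 t=23 v=8: → [20,26); WM=21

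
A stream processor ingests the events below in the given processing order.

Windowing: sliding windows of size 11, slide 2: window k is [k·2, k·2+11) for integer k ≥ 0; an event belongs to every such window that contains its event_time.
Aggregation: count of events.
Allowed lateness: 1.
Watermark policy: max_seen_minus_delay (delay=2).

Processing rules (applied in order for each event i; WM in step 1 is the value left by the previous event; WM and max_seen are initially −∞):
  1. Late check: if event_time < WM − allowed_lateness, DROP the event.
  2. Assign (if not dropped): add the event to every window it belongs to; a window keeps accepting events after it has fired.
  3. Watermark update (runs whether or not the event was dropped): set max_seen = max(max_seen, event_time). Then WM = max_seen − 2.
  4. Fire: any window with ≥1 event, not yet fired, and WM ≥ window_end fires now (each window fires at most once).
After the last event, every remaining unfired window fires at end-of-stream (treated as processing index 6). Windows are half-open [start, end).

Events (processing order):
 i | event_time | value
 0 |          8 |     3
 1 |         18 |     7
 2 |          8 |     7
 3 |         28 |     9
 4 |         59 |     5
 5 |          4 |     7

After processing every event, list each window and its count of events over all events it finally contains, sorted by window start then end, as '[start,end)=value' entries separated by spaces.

[0,11)=1 [2,13)=1 [4,15)=1 [6,17)=1 [8,19)=2 [10,21)=1 [12,23)=1 [14,25)=1 [16,27)=1 [18,29)=2 [20,31)=1 [22,33)=1 [24,35)=1 [26,37)=1 [28,39)=1 [50,61)=1 [52,63)=1 [54,65)=1 [56,67)=1 [58,69)=1

i=0 t=8 v=3: → [8,19),[6,17),[4,15),[2,13),[0,11); WM=6
i=1 t=18 v=7: → [18,29),[16,27),[14,25),[12,23),[10,21),[8,19); WM=16; [0,11) fires=1 [2,13) fires=1 [4,15) fires=1
i=2 t=8 v=7: DROP (t<16-1); WM=16
i=3 t=28 v=9: → [28,39),[26,37),[24,35),[22,33),[20,31),[18,29); WM=26; [6,17) fires=1 [8,19) fires=2 [10,21) fires=1 [12,23) fires=1 [14,25) fires=1
i=4 t=59 v=5: → [58,69),[56,67),[54,65),[52,63),[50,61); WM=57; [16,27) fires=1 [18,29) fires=2 [20,31) fires=1 [22,33) fires=1 [24,35) fires=1 [26,37) fires=1 [28,39) fires=1
i=5 t=4 v=7: DROP (t<57-1); WM=57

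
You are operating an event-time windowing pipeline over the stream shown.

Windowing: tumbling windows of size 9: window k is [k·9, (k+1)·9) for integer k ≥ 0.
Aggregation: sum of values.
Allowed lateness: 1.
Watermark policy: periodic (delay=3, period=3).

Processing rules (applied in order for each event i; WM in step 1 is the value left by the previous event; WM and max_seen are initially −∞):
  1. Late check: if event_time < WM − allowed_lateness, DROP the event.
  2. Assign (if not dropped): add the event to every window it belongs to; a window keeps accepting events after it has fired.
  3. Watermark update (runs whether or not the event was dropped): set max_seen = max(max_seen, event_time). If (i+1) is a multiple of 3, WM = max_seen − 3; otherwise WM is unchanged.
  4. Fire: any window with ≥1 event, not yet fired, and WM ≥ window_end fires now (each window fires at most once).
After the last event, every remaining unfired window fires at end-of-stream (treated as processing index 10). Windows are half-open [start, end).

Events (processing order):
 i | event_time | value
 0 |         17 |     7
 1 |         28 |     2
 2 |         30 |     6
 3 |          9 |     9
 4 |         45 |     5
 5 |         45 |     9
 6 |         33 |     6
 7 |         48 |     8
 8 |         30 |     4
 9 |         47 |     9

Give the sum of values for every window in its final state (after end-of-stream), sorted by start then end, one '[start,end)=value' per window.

i=0 t=17 v=7: → [9,18); WM=−∞
i=1 t=28 v=2: → [27,36); WM=−∞
i=2 t=30 v=6: → [27,36); WM=27; [9,18) fires=7
i=3 t=9 v=9: DROP (t<27-1); WM=27
i=4 t=45 v=5: → [45,54); WM=27
i=5 t=45 v=9: → [45,54); WM=42; [27,36) fires=8
i=6 t=33 v=6: DROP (t<42-1); WM=42
i=7 t=48 v=8: → [45,54); WM=42
i=8 t=30 v=4: DROP (t<42-1); WM=45
i=9 t=47 v=9: → [45,54); WM=45

[9,18)=7 [27,36)=8 [45,54)=31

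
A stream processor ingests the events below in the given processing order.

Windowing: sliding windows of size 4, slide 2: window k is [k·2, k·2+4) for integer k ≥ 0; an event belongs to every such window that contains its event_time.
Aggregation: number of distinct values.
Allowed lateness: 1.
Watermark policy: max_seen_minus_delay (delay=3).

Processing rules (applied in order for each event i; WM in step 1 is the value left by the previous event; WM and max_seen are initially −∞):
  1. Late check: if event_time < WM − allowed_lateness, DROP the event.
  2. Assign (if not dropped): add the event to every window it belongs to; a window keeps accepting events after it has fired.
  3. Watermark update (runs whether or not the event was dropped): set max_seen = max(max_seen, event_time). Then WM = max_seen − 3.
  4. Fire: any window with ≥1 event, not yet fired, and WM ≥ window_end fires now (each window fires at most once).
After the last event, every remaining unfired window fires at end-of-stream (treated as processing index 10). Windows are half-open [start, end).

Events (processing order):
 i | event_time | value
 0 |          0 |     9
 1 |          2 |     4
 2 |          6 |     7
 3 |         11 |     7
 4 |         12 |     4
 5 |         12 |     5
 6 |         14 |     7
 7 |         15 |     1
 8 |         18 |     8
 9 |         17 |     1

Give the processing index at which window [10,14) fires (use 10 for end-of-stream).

8

i=0 t=0 v=9: → [0,4); WM=-3
i=1 t=2 v=4: → [2,6),[0,4); WM=-1
i=2 t=6 v=7: → [6,10),[4,8); WM=3
i=3 t=11 v=7: → [10,14),[8,12); WM=8; [0,4) fires=2 [2,6) fires=1 [4,8) fires=1
i=4 t=12 v=4: → [12,16),[10,14); WM=9
i=5 t=12 v=5: → [12,16),[10,14); WM=9
i=6 t=14 v=7: → [14,18),[12,16); WM=11; [6,10) fires=1
i=7 t=15 v=1: → [14,18),[12,16); WM=12; [8,12) fires=1
i=8 t=18 v=8: → [18,22),[16,20); WM=15; [10,14) fires=3
i=9 t=17 v=1: → [16,20),[14,18); WM=15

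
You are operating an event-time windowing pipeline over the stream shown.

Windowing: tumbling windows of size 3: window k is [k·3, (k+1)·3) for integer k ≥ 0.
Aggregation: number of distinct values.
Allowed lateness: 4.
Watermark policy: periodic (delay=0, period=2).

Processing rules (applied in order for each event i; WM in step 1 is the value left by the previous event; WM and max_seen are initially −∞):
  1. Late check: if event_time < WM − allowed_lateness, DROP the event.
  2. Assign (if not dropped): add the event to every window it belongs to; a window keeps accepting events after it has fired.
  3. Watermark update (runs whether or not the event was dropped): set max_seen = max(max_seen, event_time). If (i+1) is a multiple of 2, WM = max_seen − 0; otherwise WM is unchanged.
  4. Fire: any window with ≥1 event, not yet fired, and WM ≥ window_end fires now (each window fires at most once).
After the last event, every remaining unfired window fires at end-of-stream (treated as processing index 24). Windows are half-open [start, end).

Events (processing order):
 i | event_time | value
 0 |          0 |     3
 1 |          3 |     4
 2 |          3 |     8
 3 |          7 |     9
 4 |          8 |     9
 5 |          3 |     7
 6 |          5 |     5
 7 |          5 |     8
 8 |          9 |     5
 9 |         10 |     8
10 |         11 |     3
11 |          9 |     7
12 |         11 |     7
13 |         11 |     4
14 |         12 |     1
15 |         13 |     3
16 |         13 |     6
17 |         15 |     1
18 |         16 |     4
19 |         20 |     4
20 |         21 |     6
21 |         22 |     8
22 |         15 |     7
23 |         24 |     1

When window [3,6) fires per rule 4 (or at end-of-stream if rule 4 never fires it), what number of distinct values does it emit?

2

i=0 t=0 v=3: → [0,3); WM=−∞
i=1 t=3 v=4: → [3,6); WM=3; [0,3) fires=1
i=2 t=3 v=8: → [3,6); WM=3
i=3 t=7 v=9: → [6,9); WM=7; [3,6) fires=2
i=4 t=8 v=9: → [6,9); WM=7
i=5 t=3 v=7: → [3,6); WM=8
i=6 t=5 v=5: → [3,6); WM=8
i=7 t=5 v=8: → [3,6); WM=8
i=8 t=9 v=5: → [9,12); WM=8
i=9 t=10 v=8: → [9,12); WM=10; [6,9) fires=1
i=10 t=11 v=3: → [9,12); WM=10
i=11 t=9 v=7: → [9,12); WM=11
i=12 t=11 v=7: → [9,12); WM=11
i=13 t=11 v=4: → [9,12); WM=11
i=14 t=12 v=1: → [12,15); WM=11
i=15 t=13 v=3: → [12,15); WM=13; [9,12) fires=5
i=16 t=13 v=6: → [12,15); WM=13
i=17 t=15 v=1: → [15,18); WM=15; [12,15) fires=3
i=18 t=16 v=4: → [15,18); WM=15
i=19 t=20 v=4: → [18,21); WM=20; [15,18) fires=2
i=20 t=21 v=6: → [21,24); WM=20
i=21 t=22 v=8: → [21,24); WM=22; [18,21) fires=1
i=22 t=15 v=7: DROP (t<22-4); WM=22
i=23 t=24 v=1: → [24,27); WM=24; [21,24) fires=2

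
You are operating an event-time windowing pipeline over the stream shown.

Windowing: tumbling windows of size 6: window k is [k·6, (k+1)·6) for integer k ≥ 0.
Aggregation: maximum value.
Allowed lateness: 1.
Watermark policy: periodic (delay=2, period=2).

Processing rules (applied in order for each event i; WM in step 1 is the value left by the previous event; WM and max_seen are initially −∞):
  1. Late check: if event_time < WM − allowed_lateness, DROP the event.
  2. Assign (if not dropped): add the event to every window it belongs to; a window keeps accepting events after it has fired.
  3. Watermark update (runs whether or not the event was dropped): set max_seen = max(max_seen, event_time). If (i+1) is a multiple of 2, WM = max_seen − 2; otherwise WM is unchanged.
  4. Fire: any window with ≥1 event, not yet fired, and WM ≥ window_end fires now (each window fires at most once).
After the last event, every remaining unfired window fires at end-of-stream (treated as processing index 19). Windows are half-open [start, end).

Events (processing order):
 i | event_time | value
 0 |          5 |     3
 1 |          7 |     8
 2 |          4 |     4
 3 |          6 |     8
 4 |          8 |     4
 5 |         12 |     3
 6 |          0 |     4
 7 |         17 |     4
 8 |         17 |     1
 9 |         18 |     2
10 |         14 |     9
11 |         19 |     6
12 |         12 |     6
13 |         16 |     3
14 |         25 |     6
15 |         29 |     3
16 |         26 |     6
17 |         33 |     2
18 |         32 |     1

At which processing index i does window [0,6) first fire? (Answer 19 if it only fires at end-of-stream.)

i=0 t=5 v=3: → [0,6); WM=−∞
i=1 t=7 v=8: → [6,12); WM=5
i=2 t=4 v=4: → [0,6); WM=5
i=3 t=6 v=8: → [6,12); WM=5
i=4 t=8 v=4: → [6,12); WM=5
i=5 t=12 v=3: → [12,18); WM=10; [0,6) fires=4
i=6 t=0 v=4: DROP (t<10-1); WM=10
i=7 t=17 v=4: → [12,18); WM=15; [6,12) fires=8
i=8 t=17 v=1: → [12,18); WM=15
i=9 t=18 v=2: → [18,24); WM=16
i=10 t=14 v=9: DROP (t<16-1); WM=16
i=11 t=19 v=6: → [18,24); WM=17
i=12 t=12 v=6: DROP (t<17-1); WM=17
i=13 t=16 v=3: → [12,18); WM=17
i=14 t=25 v=6: → [24,30); WM=17
i=15 t=29 v=3: → [24,30); WM=27; [12,18) fires=4 [18,24) fires=6
i=16 t=26 v=6: → [24,30); WM=27
i=17 t=33 v=2: → [30,36); WM=31; [24,30) fires=6
i=18 t=32 v=1: → [30,36); WM=31

5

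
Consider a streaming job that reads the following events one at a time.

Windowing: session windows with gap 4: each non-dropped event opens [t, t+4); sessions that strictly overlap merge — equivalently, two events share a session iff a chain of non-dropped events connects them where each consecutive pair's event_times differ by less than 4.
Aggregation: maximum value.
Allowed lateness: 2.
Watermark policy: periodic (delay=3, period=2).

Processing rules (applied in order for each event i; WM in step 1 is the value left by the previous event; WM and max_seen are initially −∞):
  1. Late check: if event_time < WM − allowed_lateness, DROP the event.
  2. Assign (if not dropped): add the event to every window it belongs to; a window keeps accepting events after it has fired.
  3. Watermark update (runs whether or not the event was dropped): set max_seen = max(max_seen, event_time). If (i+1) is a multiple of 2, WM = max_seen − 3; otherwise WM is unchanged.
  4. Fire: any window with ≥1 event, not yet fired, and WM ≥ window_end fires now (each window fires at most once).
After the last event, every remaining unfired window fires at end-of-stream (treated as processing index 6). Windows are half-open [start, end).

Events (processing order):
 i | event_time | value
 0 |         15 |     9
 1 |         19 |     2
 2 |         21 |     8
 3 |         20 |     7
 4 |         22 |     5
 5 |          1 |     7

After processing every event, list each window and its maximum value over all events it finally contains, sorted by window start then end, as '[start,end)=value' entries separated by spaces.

i=0 t=15 v=9: → [15,19); WM=−∞
i=1 t=19 v=2: → [19,23); WM=16
i=2 t=21 v=8: → [19,25); WM=16
i=3 t=20 v=7: → [19,25); WM=18
i=4 t=22 v=5: → [19,26); WM=18
i=5 t=1 v=7: DROP (t<18-2); WM=19

[15,19)=9 [19,26)=8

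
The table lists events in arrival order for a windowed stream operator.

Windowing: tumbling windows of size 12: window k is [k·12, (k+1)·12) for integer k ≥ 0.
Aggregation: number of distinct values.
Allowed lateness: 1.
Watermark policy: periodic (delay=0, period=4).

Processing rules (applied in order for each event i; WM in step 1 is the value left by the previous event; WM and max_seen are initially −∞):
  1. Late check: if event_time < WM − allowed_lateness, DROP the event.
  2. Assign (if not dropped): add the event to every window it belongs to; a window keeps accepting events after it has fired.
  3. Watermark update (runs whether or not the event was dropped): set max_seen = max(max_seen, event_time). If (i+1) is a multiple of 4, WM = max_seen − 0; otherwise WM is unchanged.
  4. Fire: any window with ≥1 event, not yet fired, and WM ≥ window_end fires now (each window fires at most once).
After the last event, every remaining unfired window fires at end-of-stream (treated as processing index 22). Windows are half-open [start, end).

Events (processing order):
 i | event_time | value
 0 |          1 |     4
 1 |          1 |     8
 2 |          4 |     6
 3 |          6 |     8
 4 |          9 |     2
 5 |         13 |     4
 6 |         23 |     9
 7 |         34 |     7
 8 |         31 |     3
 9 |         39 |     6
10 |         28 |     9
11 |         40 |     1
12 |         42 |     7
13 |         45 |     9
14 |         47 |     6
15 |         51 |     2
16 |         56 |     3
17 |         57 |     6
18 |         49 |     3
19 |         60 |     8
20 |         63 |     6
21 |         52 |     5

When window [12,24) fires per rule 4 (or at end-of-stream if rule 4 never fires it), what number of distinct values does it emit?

2

i=0 t=1 v=4: → [0,12); WM=−∞
i=1 t=1 v=8: → [0,12); WM=−∞
i=2 t=4 v=6: → [0,12); WM=−∞
i=3 t=6 v=8: → [0,12); WM=6
i=4 t=9 v=2: → [0,12); WM=6
i=5 t=13 v=4: → [12,24); WM=6
i=6 t=23 v=9: → [12,24); WM=6
i=7 t=34 v=7: → [24,36); WM=34; [0,12) fires=4 [12,24) fires=2
i=8 t=31 v=3: DROP (t<34-1); WM=34
i=9 t=39 v=6: → [36,48); WM=34
i=10 t=28 v=9: DROP (t<34-1); WM=34
i=11 t=40 v=1: → [36,48); WM=40; [24,36) fires=1
i=12 t=42 v=7: → [36,48); WM=40
i=13 t=45 v=9: → [36,48); WM=40
i=14 t=47 v=6: → [36,48); WM=40
i=15 t=51 v=2: → [48,60); WM=51; [36,48) fires=4
i=16 t=56 v=3: → [48,60); WM=51
i=17 t=57 v=6: → [48,60); WM=51
i=18 t=49 v=3: DROP (t<51-1); WM=51
i=19 t=60 v=8: → [60,72); WM=60; [48,60) fires=3
i=20 t=63 v=6: → [60,72); WM=60
i=21 t=52 v=5: DROP (t<60-1); WM=60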